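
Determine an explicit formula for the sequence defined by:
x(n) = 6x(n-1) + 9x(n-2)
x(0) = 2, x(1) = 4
Characteristic equation: x² - 6x - 9 = 0.
Discriminant Δ = (6)² + 4·(9) = 72.
Roots r₁,₂ = (6 ± √72)/2, so r₁ = 3 + 3 \sqrt{2}, r₂ = 3 - 3 \sqrt{2}.
General solution: x(n) = A·r₁^n + B·r₂^n.
From the initial conditions, A + B = 2 and r₁A + r₂B = 4.
Since r₁ - r₂ = √72: A = (4 - (2)r₂)/√72 = 1 - \frac{\sqrt{2}}{6}, and B = 2 - A = \frac{\sqrt{2}}{6} + 1.
So x(n) = \left(1 - \frac{\sqrt{2}}{6}\right)\left(3 + 3 \sqrt{2}\right)^n + \left(\frac{\sqrt{2}}{6} + 1\right)\left(3 - 3 \sqrt{2}\right)^n.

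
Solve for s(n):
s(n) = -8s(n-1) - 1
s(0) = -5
First-order linear non-homogeneous.
Homogeneous solution: s_h(n) = A·(-8)^n.
Try constant particular solution s_p = K: K = -8K - 1 ⇒ K = - \frac{1}{9}.
General: s(n) = A·(-8)^n - \frac{1}{9}.
Apply s(0) = -5: A - \frac{1}{9} = -5 ⇒ A = - \frac{44}{9}.
So s(n) = - \frac{44 \left(-8\right)^{n}}{9} - \frac{1}{9}.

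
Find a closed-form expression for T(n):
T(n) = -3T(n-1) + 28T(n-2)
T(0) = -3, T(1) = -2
Characteristic equation: x² + 3x - 28 = 0, which factors as (x - (4))(x - (-7)) = 0.
Roots r₁ = 4, r₂ = -7 (distinct).
General solution: T(n) = A·(4)^n + B·(-7)^n.
From T(0) = -3: A + B = -3.
From T(1) = -2: 4A - 7B = -2.
Solving: A = - \frac{23}{11}, B = - \frac{10}{11}.
So T(n) = - \frac{10 \left(-7\right)^{n}}{11} - \frac{23 \cdot 4^{n}}{11}.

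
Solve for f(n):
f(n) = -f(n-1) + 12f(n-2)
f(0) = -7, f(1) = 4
Characteristic equation: x² + x - 12 = 0, which factors as (x - (3))(x - (-4)) = 0.
Roots r₁ = 3, r₂ = -4 (distinct).
General solution: f(n) = A·(3)^n + B·(-4)^n.
From f(0) = -7: A + B = -7.
From f(1) = 4: 3A - 4B = 4.
Solving: A = - \frac{24}{7}, B = - \frac{25}{7}.
So f(n) = - \frac{25 \left(-4\right)^{n}}{7} - \frac{24 \cdot 3^{n}}{7}.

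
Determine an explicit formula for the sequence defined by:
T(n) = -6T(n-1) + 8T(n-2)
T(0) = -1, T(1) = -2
Characteristic equation: x² + 6x - 8 = 0.
Discriminant Δ = (-6)² + 4·(8) = 68.
Roots r₁,₂ = (-6 ± √68)/2, so r₁ = -3 + \sqrt{17}, r₂ = - \sqrt{17} - 3.
General solution: T(n) = A·r₁^n + B·r₂^n.
From the initial conditions, A + B = -1 and r₁A + r₂B = -2.
Since r₁ - r₂ = √68: A = (-2 - (-1)r₂)/√68 = - \frac{5 \sqrt{17}}{34} - \frac{1}{2}, and B = -1 - A = - \frac{1}{2} + \frac{5 \sqrt{17}}{34}.
So T(n) = \left(- \frac{5 \sqrt{17}}{34} - \frac{1}{2}\right)\left(-3 + \sqrt{17}\right)^n + \left(- \frac{1}{2} + \frac{5 \sqrt{17}}{34}\right)\left(- \sqrt{17} - 3\right)^n.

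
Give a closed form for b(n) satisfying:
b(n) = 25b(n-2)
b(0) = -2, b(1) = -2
Characteristic equation: x² - 25 = 0, which factors as (x - (-5))(x - (5)) = 0.
Roots r₁ = -5, r₂ = 5 (distinct).
General solution: b(n) = A·(-5)^n + B·(5)^n.
From b(0) = -2: A + B = -2.
From b(1) = -2: -5A + 5B = -2.
Solving: A = - \frac{4}{5}, B = - \frac{6}{5}.
So b(n) = - \frac{4 \left(-5\right)^{n}}{5} - \frac{6 \cdot 5^{n}}{5}.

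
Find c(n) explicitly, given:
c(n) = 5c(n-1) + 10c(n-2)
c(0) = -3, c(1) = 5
Characteristic equation: x² - 5x - 10 = 0.
Discriminant Δ = (5)² + 4·(10) = 65.
Roots r₁,₂ = (5 ± √65)/2, so r₁ = \frac{5}{2} + \frac{\sqrt{65}}{2}, r₂ = \frac{5}{2} - \frac{\sqrt{65}}{2}.
General solution: c(n) = A·r₁^n + B·r₂^n.
From the initial conditions, A + B = -3 and r₁A + r₂B = 5.
Since r₁ - r₂ = √65: A = (5 - (-3)r₂)/√65 = - \frac{3}{2} + \frac{5 \sqrt{65}}{26}, and B = -3 - A = - \frac{5 \sqrt{65}}{26} - \frac{3}{2}.
So c(n) = \left(- \frac{3}{2} + \frac{5 \sqrt{65}}{26}\right)\left(\frac{5}{2} + \frac{\sqrt{65}}{2}\right)^n + \left(- \frac{5 \sqrt{65}}{26} - \frac{3}{2}\right)\left(\frac{5}{2} - \frac{\sqrt{65}}{2}\right)^n.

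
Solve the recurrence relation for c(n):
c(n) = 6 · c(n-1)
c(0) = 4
Pure geometric recurrence with ratio 6.
By induction c(n) = c(0) · (6)^n = 4 \cdot 6^{n}.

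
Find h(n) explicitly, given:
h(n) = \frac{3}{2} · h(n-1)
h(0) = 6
Pure geometric recurrence with ratio \frac{3}{2}.
By induction h(n) = h(0) · (\frac{3}{2})^n = 6 \left(\frac{3}{2}\right)^{n}.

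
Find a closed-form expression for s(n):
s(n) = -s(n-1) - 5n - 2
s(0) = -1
First-order linear with linear forcing.
Homogeneous solution: s_h(n) = A·(-1)^n.
Try particular s_p(n) = pn + q. Substituting:
  pn + q = -(p(n-1) + q) - 5n - 2.
Matching the n-coefficient: p = -p - 5 ⇒ p = - \frac{5}{2}.
Matching constants: q = p - q - 2 ⇒ q = - \frac{9}{4}.
General: s(n) = A·(-1)^n - \frac{5 n}{2} - \frac{9}{4}.
Apply s(0) = -1: A - \frac{9}{4} = -1 ⇒ A = \frac{5}{4}.
So s(n) = \frac{5 \left(-1\right)^{n}}{4} - \frac{5 n}{2} - \frac{9}{4}.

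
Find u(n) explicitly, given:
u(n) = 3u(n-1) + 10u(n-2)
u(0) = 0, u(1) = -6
Characteristic equation: x² - 3x - 10 = 0, which factors as (x - (5))(x - (-2)) = 0.
Roots r₁ = 5, r₂ = -2 (distinct).
General solution: u(n) = A·(5)^n + B·(-2)^n.
From u(0) = 0: A + B = 0.
From u(1) = -6: 5A - 2B = -6.
Solving: A = - \frac{6}{7}, B = \frac{6}{7}.
So u(n) = \frac{6 \left(-2\right)^{n}}{7} - \frac{6 \cdot 5^{n}}{7}.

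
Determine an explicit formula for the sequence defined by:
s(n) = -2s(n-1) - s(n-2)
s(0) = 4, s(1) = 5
Characteristic equation: x² + 2x + 1 = 0, which is (x - (-1))².
Repeated root r = -1.
General solution: s(n) = (A + Bn)·(-1)^n.
From s(0) = 4: A = 4.
From s(1) = 5: (A + B)·(-1) = 5 ⇒ B = -9.
So s(n) = \left(4 - 9 n\right) \cdot (-1)^n.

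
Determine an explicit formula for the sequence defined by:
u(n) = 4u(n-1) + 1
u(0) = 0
First-order linear non-homogeneous.
Homogeneous solution: u_h(n) = A·(4)^n.
Try constant particular solution u_p = K: K = 4K + 1 ⇒ K = - \frac{1}{3}.
General: u(n) = A·(4)^n - \frac{1}{3}.
Apply u(0) = 0: A - \frac{1}{3} = 0 ⇒ A = \frac{1}{3}.
So u(n) = \frac{4^{n}}{3} - \frac{1}{3}.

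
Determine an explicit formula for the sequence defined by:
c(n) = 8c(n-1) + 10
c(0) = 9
First-order linear non-homogeneous.
Homogeneous solution: c_h(n) = A·(8)^n.
Try constant particular solution c_p = K: K = 8K + 10 ⇒ K = - \frac{10}{7}.
General: c(n) = A·(8)^n - \frac{10}{7}.
Apply c(0) = 9: A - \frac{10}{7} = 9 ⇒ A = \frac{73}{7}.
So c(n) = \frac{73 \cdot 8^{n}}{7} - \frac{10}{7}.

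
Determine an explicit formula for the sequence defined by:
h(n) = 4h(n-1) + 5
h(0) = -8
First-order linear non-homogeneous.
Homogeneous solution: h_h(n) = A·(4)^n.
Try constant particular solution h_p = K: K = 4K + 5 ⇒ K = - \frac{5}{3}.
General: h(n) = A·(4)^n - \frac{5}{3}.
Apply h(0) = -8: A - \frac{5}{3} = -8 ⇒ A = - \frac{19}{3}.
So h(n) = - \frac{19 \cdot 4^{n}}{3} - \frac{5}{3}.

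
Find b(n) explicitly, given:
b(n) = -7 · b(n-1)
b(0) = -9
Pure geometric recurrence with ratio -7.
By induction b(n) = b(0) · (-7)^n = - 9 \left(-7\right)^{n}.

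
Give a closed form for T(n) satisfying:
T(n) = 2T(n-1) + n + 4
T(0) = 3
First-order linear with linear forcing.
Homogeneous solution: T_h(n) = A·(2)^n.
Try particular T_p(n) = pn + q. Substituting:
  pn + q = 2(p(n-1) + q) + n + 4.
Matching the n-coefficient: p = 2p + 1 ⇒ p = -1.
Matching constants: q = -2p + 2q + 4 ⇒ q = -6.
General: T(n) = A·(2)^n - n - 6.
Apply T(0) = 3: A - 6 = 3 ⇒ A = 9.
So T(n) = 9 \cdot 2^{n} - n - 6.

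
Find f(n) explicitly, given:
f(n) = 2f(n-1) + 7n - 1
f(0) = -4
First-order linear with linear forcing.
Homogeneous solution: f_h(n) = A·(2)^n.
Try particular f_p(n) = pn + q. Substituting:
  pn + q = 2(p(n-1) + q) + 7n - 1.
Matching the n-coefficient: p = 2p + 7 ⇒ p = -7.
Matching constants: q = -2p + 2q - 1 ⇒ q = -13.
General: f(n) = A·(2)^n - 7 n - 13.
Apply f(0) = -4: A - 13 = -4 ⇒ A = 9.
So f(n) = 9 \cdot 2^{n} - 7 n - 13.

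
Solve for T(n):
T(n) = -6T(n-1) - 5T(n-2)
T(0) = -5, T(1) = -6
Characteristic equation: x² + 6x + 5 = 0, which factors as (x - (-1))(x - (-5)) = 0.
Roots r₁ = -1, r₂ = -5 (distinct).
General solution: T(n) = A·(-1)^n + B·(-5)^n.
From T(0) = -5: A + B = -5.
From T(1) = -6: -A - 5B = -6.
Solving: A = - \frac{31}{4}, B = \frac{11}{4}.
So T(n) = - \frac{31 \left(-1\right)^{n}}{4} + \frac{11 \left(-5\right)^{n}}{4}.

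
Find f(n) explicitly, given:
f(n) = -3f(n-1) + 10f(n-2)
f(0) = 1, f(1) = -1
Characteristic equation: x² + 3x - 10 = 0, which factors as (x - (2))(x - (-5)) = 0.
Roots r₁ = 2, r₂ = -5 (distinct).
General solution: f(n) = A·(2)^n + B·(-5)^n.
From f(0) = 1: A + B = 1.
From f(1) = -1: 2A - 5B = -1.
Solving: A = \frac{4}{7}, B = \frac{3}{7}.
So f(n) = \frac{3 \left(-5\right)^{n}}{7} + \frac{4 \cdot 2^{n}}{7}.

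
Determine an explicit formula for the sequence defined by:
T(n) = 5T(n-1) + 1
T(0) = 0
First-order linear non-homogeneous.
Homogeneous solution: T_h(n) = A·(5)^n.
Try constant particular solution T_p = K: K = 5K + 1 ⇒ K = - \frac{1}{4}.
General: T(n) = A·(5)^n - \frac{1}{4}.
Apply T(0) = 0: A - \frac{1}{4} = 0 ⇒ A = \frac{1}{4}.
So T(n) = \frac{5^{n}}{4} - \frac{1}{4}.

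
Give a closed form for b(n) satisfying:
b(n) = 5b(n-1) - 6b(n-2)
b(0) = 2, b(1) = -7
Characteristic equation: x² - 5x + 6 = 0, which factors as (x - (2))(x - (3)) = 0.
Roots r₁ = 2, r₂ = 3 (distinct).
General solution: b(n) = A·(2)^n + B·(3)^n.
From b(0) = 2: A + B = 2.
From b(1) = -7: 2A + 3B = -7.
Solving: A = 13, B = -11.
So b(n) = 13 \cdot 2^{n} - 11 \cdot 3^{n}.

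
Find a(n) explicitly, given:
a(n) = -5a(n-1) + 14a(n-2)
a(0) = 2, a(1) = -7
Characteristic equation: x² + 5x - 14 = 0, which factors as (x - (2))(x - (-7)) = 0.
Roots r₁ = 2, r₂ = -7 (distinct).
General solution: a(n) = A·(2)^n + B·(-7)^n.
From a(0) = 2: A + B = 2.
From a(1) = -7: 2A - 7B = -7.
Solving: A = \frac{7}{9}, B = \frac{11}{9}.
So a(n) = \frac{11 \left(-7\right)^{n}}{9} + \frac{7 \cdot 2^{n}}{9}.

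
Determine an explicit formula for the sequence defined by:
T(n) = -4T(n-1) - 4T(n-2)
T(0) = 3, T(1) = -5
Characteristic equation: x² + 4x + 4 = 0, which is (x - (-2))².
Repeated root r = -2.
General solution: T(n) = (A + Bn)·(-2)^n.
From T(0) = 3: A = 3.
From T(1) = -5: (A + B)·(-2) = -5 ⇒ B = - \frac{1}{2}.
So T(n) = \left(3 - \frac{n}{2}\right) \cdot (-2)^n.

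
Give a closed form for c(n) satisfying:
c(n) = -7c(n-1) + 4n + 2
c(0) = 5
First-order linear with linear forcing.
Homogeneous solution: c_h(n) = A·(-7)^n.
Try particular c_p(n) = pn + q. Substituting:
  pn + q = -7(p(n-1) + q) + 4n + 2.
Matching the n-coefficient: p = -7p + 4 ⇒ p = \frac{1}{2}.
Matching constants: q = 7p - 7q + 2 ⇒ q = \frac{11}{16}.
General: c(n) = A·(-7)^n + \frac{n}{2} + \frac{11}{16}.
Apply c(0) = 5: A + \frac{11}{16} = 5 ⇒ A = \frac{69}{16}.
So c(n) = \frac{69 \left(-7\right)^{n}}{16} + \frac{n}{2} + \frac{11}{16}.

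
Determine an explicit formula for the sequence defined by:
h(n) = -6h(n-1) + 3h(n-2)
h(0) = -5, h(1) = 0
Characteristic equation: x² + 6x - 3 = 0.
Discriminant Δ = (-6)² + 4·(3) = 48.
Roots r₁,₂ = (-6 ± √48)/2, so r₁ = -3 + 2 \sqrt{3}, r₂ = - 2 \sqrt{3} - 3.
General solution: h(n) = A·r₁^n + B·r₂^n.
From the initial conditions, A + B = -5 and r₁A + r₂B = 0.
Since r₁ - r₂ = √48: A = (0 - (-5)r₂)/√48 = - \frac{5}{2} - \frac{5 \sqrt{3}}{4}, and B = -5 - A = - \frac{5}{2} + \frac{5 \sqrt{3}}{4}.
So h(n) = \left(- \frac{5}{2} - \frac{5 \sqrt{3}}{4}\right)\left(-3 + 2 \sqrt{3}\right)^n + \left(- \frac{5}{2} + \frac{5 \sqrt{3}}{4}\right)\left(- 2 \sqrt{3} - 3\right)^n.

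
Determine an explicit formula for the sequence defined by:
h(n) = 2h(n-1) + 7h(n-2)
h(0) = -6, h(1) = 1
Characteristic equation: x² - 2x - 7 = 0.
Discriminant Δ = (2)² + 4·(7) = 32.
Roots r₁,₂ = (2 ± √32)/2, so r₁ = 1 + 2 \sqrt{2}, r₂ = 1 - 2 \sqrt{2}.
General solution: h(n) = A·r₁^n + B·r₂^n.
From the initial conditions, A + B = -6 and r₁A + r₂B = 1.
Since r₁ - r₂ = √32: A = (1 - (-6)r₂)/√32 = -3 + \frac{7 \sqrt{2}}{8}, and B = -6 - A = -3 - \frac{7 \sqrt{2}}{8}.
So h(n) = \left(-3 + \frac{7 \sqrt{2}}{8}\right)\left(1 + 2 \sqrt{2}\right)^n + \left(-3 - \frac{7 \sqrt{2}}{8}\right)\left(1 - 2 \sqrt{2}\right)^n.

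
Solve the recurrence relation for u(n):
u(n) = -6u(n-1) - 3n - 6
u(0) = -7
First-order linear with linear forcing.
Homogeneous solution: u_h(n) = A·(-6)^n.
Try particular u_p(n) = pn + q. Substituting:
  pn + q = -6(p(n-1) + q) - 3n - 6.
Matching the n-coefficient: p = -6p - 3 ⇒ p = - \frac{3}{7}.
Matching constants: q = 6p - 6q - 6 ⇒ q = - \frac{60}{49}.
General: u(n) = A·(-6)^n - \frac{3 n}{7} - \frac{60}{49}.
Apply u(0) = -7: A - \frac{60}{49} = -7 ⇒ A = - \frac{283}{49}.
So u(n) = - \frac{283 \left(-6\right)^{n}}{49} - \frac{3 n}{7} - \frac{60}{49}.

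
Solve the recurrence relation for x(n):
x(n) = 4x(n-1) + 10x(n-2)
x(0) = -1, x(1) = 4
Characteristic equation: x² - 4x - 10 = 0.
Discriminant Δ = (4)² + 4·(10) = 56.
Roots r₁,₂ = (4 ± √56)/2, so r₁ = 2 + \sqrt{14}, r₂ = 2 - \sqrt{14}.
General solution: x(n) = A·r₁^n + B·r₂^n.
From the initial conditions, A + B = -1 and r₁A + r₂B = 4.
Since r₁ - r₂ = √56: A = (4 - (-1)r₂)/√56 = - \frac{1}{2} + \frac{3 \sqrt{14}}{14}, and B = -1 - A = - \frac{3 \sqrt{14}}{14} - \frac{1}{2}.
So x(n) = \left(- \frac{1}{2} + \frac{3 \sqrt{14}}{14}\right)\left(2 + \sqrt{14}\right)^n + \left(- \frac{3 \sqrt{14}}{14} - \frac{1}{2}\right)\left(2 - \sqrt{14}\right)^n.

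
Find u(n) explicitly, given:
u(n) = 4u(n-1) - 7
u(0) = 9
First-order linear non-homogeneous.
Homogeneous solution: u_h(n) = A·(4)^n.
Try constant particular solution u_p = K: K = 4K - 7 ⇒ K = \frac{7}{3}.
General: u(n) = A·(4)^n + \frac{7}{3}.
Apply u(0) = 9: A + \frac{7}{3} = 9 ⇒ A = \frac{20}{3}.
So u(n) = \frac{20 \cdot 4^{n}}{3} + \frac{7}{3}.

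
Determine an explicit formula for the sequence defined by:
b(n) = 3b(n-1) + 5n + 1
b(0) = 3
First-order linear with linear forcing.
Homogeneous solution: b_h(n) = A·(3)^n.
Try particular b_p(n) = pn + q. Substituting:
  pn + q = 3(p(n-1) + q) + 5n + 1.
Matching the n-coefficient: p = 3p + 5 ⇒ p = - \frac{5}{2}.
Matching constants: q = -3p + 3q + 1 ⇒ q = - \frac{17}{4}.
General: b(n) = A·(3)^n - \frac{5 n}{2} - \frac{17}{4}.
Apply b(0) = 3: A - \frac{17}{4} = 3 ⇒ A = \frac{29}{4}.
So b(n) = \frac{29 \cdot 3^{n}}{4} - \frac{5 n}{2} - \frac{17}{4}.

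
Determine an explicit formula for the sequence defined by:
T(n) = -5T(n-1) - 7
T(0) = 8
First-order linear non-homogeneous.
Homogeneous solution: T_h(n) = A·(-5)^n.
Try constant particular solution T_p = K: K = -5K - 7 ⇒ K = - \frac{7}{6}.
General: T(n) = A·(-5)^n - \frac{7}{6}.
Apply T(0) = 8: A - \frac{7}{6} = 8 ⇒ A = \frac{55}{6}.
So T(n) = \frac{55 \left(-5\right)^{n}}{6} - \frac{7}{6}.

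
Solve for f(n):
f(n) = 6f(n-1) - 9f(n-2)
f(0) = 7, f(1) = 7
Characteristic equation: x² - 6x + 9 = 0, which is (x - (3))².
Repeated root r = 3.
General solution: f(n) = (A + Bn)·(3)^n.
From f(0) = 7: A = 7.
From f(1) = 7: (A + B)·(3) = 7 ⇒ B = - \frac{14}{3}.
So f(n) = \left(7 - \frac{14 n}{3}\right) \cdot (3)^n.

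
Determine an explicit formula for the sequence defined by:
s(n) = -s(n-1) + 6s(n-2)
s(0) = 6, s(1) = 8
Characteristic equation: x² + x - 6 = 0, which factors as (x - (2))(x - (-3)) = 0.
Roots r₁ = 2, r₂ = -3 (distinct).
General solution: s(n) = A·(2)^n + B·(-3)^n.
From s(0) = 6: A + B = 6.
From s(1) = 8: 2A - 3B = 8.
Solving: A = \frac{26}{5}, B = \frac{4}{5}.
So s(n) = \frac{4 \left(-3\right)^{n}}{5} + \frac{26 \cdot 2^{n}}{5}.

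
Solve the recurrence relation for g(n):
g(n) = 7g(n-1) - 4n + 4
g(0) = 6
First-order linear with linear forcing.
Homogeneous solution: g_h(n) = A·(7)^n.
Try particular g_p(n) = pn + q. Substituting:
  pn + q = 7(p(n-1) + q) - 4n + 4.
Matching the n-coefficient: p = 7p - 4 ⇒ p = \frac{2}{3}.
Matching constants: q = -7p + 7q + 4 ⇒ q = \frac{1}{9}.
General: g(n) = A·(7)^n + \frac{2 n}{3} + \frac{1}{9}.
Apply g(0) = 6: A + \frac{1}{9} = 6 ⇒ A = \frac{53}{9}.
So g(n) = \frac{53 \cdot 7^{n}}{9} + \frac{2 n}{3} + \frac{1}{9}.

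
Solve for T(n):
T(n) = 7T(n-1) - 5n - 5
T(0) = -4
First-order linear with linear forcing.
Homogeneous solution: T_h(n) = A·(7)^n.
Try particular T_p(n) = pn + q. Substituting:
  pn + q = 7(p(n-1) + q) - 5n - 5.
Matching the n-coefficient: p = 7p - 5 ⇒ p = \frac{5}{6}.
Matching constants: q = -7p + 7q - 5 ⇒ q = \frac{65}{36}.
General: T(n) = A·(7)^n + \frac{5 n}{6} + \frac{65}{36}.
Apply T(0) = -4: A + \frac{65}{36} = -4 ⇒ A = - \frac{209}{36}.
So T(n) = - \frac{209 \cdot 7^{n}}{36} + \frac{5 n}{6} + \frac{65}{36}.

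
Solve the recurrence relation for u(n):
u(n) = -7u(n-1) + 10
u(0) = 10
First-order linear non-homogeneous.
Homogeneous solution: u_h(n) = A·(-7)^n.
Try constant particular solution u_p = K: K = -7K + 10 ⇒ K = \frac{5}{4}.
General: u(n) = A·(-7)^n + \frac{5}{4}.
Apply u(0) = 10: A + \frac{5}{4} = 10 ⇒ A = \frac{35}{4}.
So u(n) = \frac{35 \left(-7\right)^{n}}{4} + \frac{5}{4}.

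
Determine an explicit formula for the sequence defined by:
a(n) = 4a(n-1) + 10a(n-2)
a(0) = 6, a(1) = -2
Characteristic equation: x² - 4x - 10 = 0.
Discriminant Δ = (4)² + 4·(10) = 56.
Roots r₁,₂ = (4 ± √56)/2, so r₁ = 2 + \sqrt{14}, r₂ = 2 - \sqrt{14}.
General solution: a(n) = A·r₁^n + B·r₂^n.
From the initial conditions, A + B = 6 and r₁A + r₂B = -2.
Since r₁ - r₂ = √56: A = (-2 - (6)r₂)/√56 = 3 - \frac{\sqrt{14}}{2}, and B = 6 - A = \frac{\sqrt{14}}{2} + 3.
So a(n) = \left(3 - \frac{\sqrt{14}}{2}\right)\left(2 + \sqrt{14}\right)^n + \left(\frac{\sqrt{14}}{2} + 3\right)\left(2 - \sqrt{14}\right)^n.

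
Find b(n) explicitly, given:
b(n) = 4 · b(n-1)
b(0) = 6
Pure geometric recurrence with ratio 4.
By induction b(n) = b(0) · (4)^n = 6 \cdot 4^{n}.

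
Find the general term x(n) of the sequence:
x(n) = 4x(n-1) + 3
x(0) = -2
First-order linear non-homogeneous.
Homogeneous solution: x_h(n) = A·(4)^n.
Try constant particular solution x_p = K: K = 4K + 3 ⇒ K = -1.
General: x(n) = A·(4)^n - 1.
Apply x(0) = -2: A - 1 = -2 ⇒ A = -1.
So x(n) = - 4^{n} - 1.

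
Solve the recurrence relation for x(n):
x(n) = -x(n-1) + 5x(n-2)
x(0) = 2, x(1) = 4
Characteristic equation: x² + x - 5 = 0.
Discriminant Δ = (-1)² + 4·(5) = 21.
Roots r₁,₂ = (-1 ± √21)/2, so r₁ = - \frac{1}{2} + \frac{\sqrt{21}}{2}, r₂ = - \frac{\sqrt{21}}{2} - \frac{1}{2}.
General solution: x(n) = A·r₁^n + B·r₂^n.
From the initial conditions, A + B = 2 and r₁A + r₂B = 4.
Since r₁ - r₂ = √21: A = (4 - (2)r₂)/√21 = 1 + \frac{5 \sqrt{21}}{21}, and B = 2 - A = 1 - \frac{5 \sqrt{21}}{21}.
So x(n) = \left(1 + \frac{5 \sqrt{21}}{21}\right)\left(- \frac{1}{2} + \frac{\sqrt{21}}{2}\right)^n + \left(1 - \frac{5 \sqrt{21}}{21}\right)\left(- \frac{\sqrt{21}}{2} - \frac{1}{2}\right)^n.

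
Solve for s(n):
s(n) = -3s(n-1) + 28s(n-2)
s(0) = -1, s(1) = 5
Characteristic equation: x² + 3x - 28 = 0, which factors as (x - (-7))(x - (4)) = 0.
Roots r₁ = -7, r₂ = 4 (distinct).
General solution: s(n) = A·(-7)^n + B·(4)^n.
From s(0) = -1: A + B = -1.
From s(1) = 5: -7A + 4B = 5.
Solving: A = - \frac{9}{11}, B = - \frac{2}{11}.
So s(n) = - \frac{9 \left(-7\right)^{n}}{11} - \frac{2 \cdot 4^{n}}{11}.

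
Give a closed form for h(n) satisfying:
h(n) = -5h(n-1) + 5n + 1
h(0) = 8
First-order linear with linear forcing.
Homogeneous solution: h_h(n) = A·(-5)^n.
Try particular h_p(n) = pn + q. Substituting:
  pn + q = -5(p(n-1) + q) + 5n + 1.
Matching the n-coefficient: p = -5p + 5 ⇒ p = \frac{5}{6}.
Matching constants: q = 5p - 5q + 1 ⇒ q = \frac{31}{36}.
General: h(n) = A·(-5)^n + \frac{5 n}{6} + \frac{31}{36}.
Apply h(0) = 8: A + \frac{31}{36} = 8 ⇒ A = \frac{257}{36}.
So h(n) = \frac{257 \left(-5\right)^{n}}{36} + \frac{5 n}{6} + \frac{31}{36}.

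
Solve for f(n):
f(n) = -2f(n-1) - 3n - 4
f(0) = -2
First-order linear with linear forcing.
Homogeneous solution: f_h(n) = A·(-2)^n.
Try particular f_p(n) = pn + q. Substituting:
  pn + q = -2(p(n-1) + q) - 3n - 4.
Matching the n-coefficient: p = -2p - 3 ⇒ p = -1.
Matching constants: q = 2p - 2q - 4 ⇒ q = -2.
General: f(n) = A·(-2)^n - n - 2.
Apply f(0) = -2: A - 2 = -2 ⇒ A = 0.
So f(n) = - n - 2.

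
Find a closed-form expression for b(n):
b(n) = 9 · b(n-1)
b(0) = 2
Pure geometric recurrence with ratio 9.
By induction b(n) = b(0) · (9)^n = 2 \cdot 9^{n}.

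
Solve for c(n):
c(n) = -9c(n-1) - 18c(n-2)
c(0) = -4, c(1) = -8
Characteristic equation: x² + 9x + 18 = 0, which factors as (x - (-3))(x - (-6)) = 0.
Roots r₁ = -3, r₂ = -6 (distinct).
General solution: c(n) = A·(-3)^n + B·(-6)^n.
From c(0) = -4: A + B = -4.
From c(1) = -8: -3A - 6B = -8.
Solving: A = - \frac{32}{3}, B = \frac{20}{3}.
So c(n) = - \frac{32 \left(-3\right)^{n}}{3} + \frac{20 \left(-6\right)^{n}}{3}.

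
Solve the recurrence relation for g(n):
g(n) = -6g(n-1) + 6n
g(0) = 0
First-order linear with linear forcing.
Homogeneous solution: g_h(n) = A·(-6)^n.
Try particular g_p(n) = pn + q. Substituting:
  pn + q = -6(p(n-1) + q) + 6n.
Matching the n-coefficient: p = -6p + 6 ⇒ p = \frac{6}{7}.
Matching constants: q = 6p - 6q ⇒ q = \frac{36}{49}.
General: g(n) = A·(-6)^n + \frac{6 n}{7} + \frac{36}{49}.
Apply g(0) = 0: A + \frac{36}{49} = 0 ⇒ A = - \frac{36}{49}.
So g(n) = - \frac{36 \left(-6\right)^{n}}{49} + \frac{6 n}{7} + \frac{36}{49}.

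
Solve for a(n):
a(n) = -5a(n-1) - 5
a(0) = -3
First-order linear non-homogeneous.
Homogeneous solution: a_h(n) = A·(-5)^n.
Try constant particular solution a_p = K: K = -5K - 5 ⇒ K = - \frac{5}{6}.
General: a(n) = A·(-5)^n - \frac{5}{6}.
Apply a(0) = -3: A - \frac{5}{6} = -3 ⇒ A = - \frac{13}{6}.
So a(n) = - \frac{13 \left(-5\right)^{n}}{6} - \frac{5}{6}.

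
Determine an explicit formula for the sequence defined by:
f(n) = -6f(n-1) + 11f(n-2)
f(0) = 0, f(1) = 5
Characteristic equation: x² + 6x - 11 = 0.
Discriminant Δ = (-6)² + 4·(11) = 80.
Roots r₁,₂ = (-6 ± √80)/2, so r₁ = -3 + 2 \sqrt{5}, r₂ = - 2 \sqrt{5} - 3.
General solution: f(n) = A·r₁^n + B·r₂^n.
From the initial conditions, A + B = 0 and r₁A + r₂B = 5.
Since r₁ - r₂ = √80: A = (5 - (0)r₂)/√80 = \frac{\sqrt{5}}{4}, and B = 0 - A = - \frac{\sqrt{5}}{4}.
So f(n) = \left(\frac{\sqrt{5}}{4}\right)\left(-3 + 2 \sqrt{5}\right)^n + \left(- \frac{\sqrt{5}}{4}\right)\left(- 2 \sqrt{5} - 3\right)^n.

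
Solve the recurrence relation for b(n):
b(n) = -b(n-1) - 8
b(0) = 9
First-order linear non-homogeneous.
Homogeneous solution: b_h(n) = A·(-1)^n.
Try constant particular solution b_p = K: K = -K - 8 ⇒ K = -4.
General: b(n) = A·(-1)^n - 4.
Apply b(0) = 9: A - 4 = 9 ⇒ A = 13.
So b(n) = 13 \left(-1\right)^{n} - 4.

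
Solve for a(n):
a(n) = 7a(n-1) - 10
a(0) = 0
First-order linear non-homogeneous.
Homogeneous solution: a_h(n) = A·(7)^n.
Try constant particular solution a_p = K: K = 7K - 10 ⇒ K = \frac{5}{3}.
General: a(n) = A·(7)^n + \frac{5}{3}.
Apply a(0) = 0: A + \frac{5}{3} = 0 ⇒ A = - \frac{5}{3}.
So a(n) = \frac{5}{3} - \frac{5 \cdot 7^{n}}{3}.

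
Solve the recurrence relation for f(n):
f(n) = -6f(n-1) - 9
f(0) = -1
First-order linear non-homogeneous.
Homogeneous solution: f_h(n) = A·(-6)^n.
Try constant particular solution f_p = K: K = -6K - 9 ⇒ K = - \frac{9}{7}.
General: f(n) = A·(-6)^n - \frac{9}{7}.
Apply f(0) = -1: A - \frac{9}{7} = -1 ⇒ A = \frac{2}{7}.
So f(n) = \frac{2 \left(-6\right)^{n}}{7} - \frac{9}{7}.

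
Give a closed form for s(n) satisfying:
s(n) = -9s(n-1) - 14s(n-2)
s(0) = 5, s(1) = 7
Characteristic equation: x² + 9x + 14 = 0, which factors as (x - (-2))(x - (-7)) = 0.
Roots r₁ = -2, r₂ = -7 (distinct).
General solution: s(n) = A·(-2)^n + B·(-7)^n.
From s(0) = 5: A + B = 5.
From s(1) = 7: -2A - 7B = 7.
Solving: A = \frac{42}{5}, B = - \frac{17}{5}.
So s(n) = \frac{42 \left(-2\right)^{n}}{5} - \frac{17 \left(-7\right)^{n}}{5}.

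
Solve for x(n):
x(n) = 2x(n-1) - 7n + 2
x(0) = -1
First-order linear with linear forcing.
Homogeneous solution: x_h(n) = A·(2)^n.
Try particular x_p(n) = pn + q. Substituting:
  pn + q = 2(p(n-1) + q) - 7n + 2.
Matching the n-coefficient: p = 2p - 7 ⇒ p = 7.
Matching constants: q = -2p + 2q + 2 ⇒ q = 12.
General: x(n) = A·(2)^n + 7 n + 12.
Apply x(0) = -1: A + 12 = -1 ⇒ A = -13.
So x(n) = - 13 \cdot 2^{n} + 7 n + 12.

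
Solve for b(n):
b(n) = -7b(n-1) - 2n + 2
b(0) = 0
First-order linear with linear forcing.
Homogeneous solution: b_h(n) = A·(-7)^n.
Try particular b_p(n) = pn + q. Substituting:
  pn + q = -7(p(n-1) + q) - 2n + 2.
Matching the n-coefficient: p = -7p - 2 ⇒ p = - \frac{1}{4}.
Matching constants: q = 7p - 7q + 2 ⇒ q = \frac{1}{32}.
General: b(n) = A·(-7)^n - \frac{n}{4} + \frac{1}{32}.
Apply b(0) = 0: A + \frac{1}{32} = 0 ⇒ A = - \frac{1}{32}.
So b(n) = - \frac{\left(-7\right)^{n}}{32} - \frac{n}{4} + \frac{1}{32}.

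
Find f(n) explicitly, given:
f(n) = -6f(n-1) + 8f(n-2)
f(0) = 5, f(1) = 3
Characteristic equation: x² + 6x - 8 = 0.
Discriminant Δ = (-6)² + 4·(8) = 68.
Roots r₁,₂ = (-6 ± √68)/2, so r₁ = -3 + \sqrt{17}, r₂ = - \sqrt{17} - 3.
General solution: f(n) = A·r₁^n + B·r₂^n.
From the initial conditions, A + B = 5 and r₁A + r₂B = 3.
Since r₁ - r₂ = √68: A = (3 - (5)r₂)/√68 = \frac{9 \sqrt{17}}{17} + \frac{5}{2}, and B = 5 - A = \frac{5}{2} - \frac{9 \sqrt{17}}{17}.
So f(n) = \left(\frac{9 \sqrt{17}}{17} + \frac{5}{2}\right)\left(-3 + \sqrt{17}\right)^n + \left(\frac{5}{2} - \frac{9 \sqrt{17}}{17}\right)\left(- \sqrt{17} - 3\right)^n.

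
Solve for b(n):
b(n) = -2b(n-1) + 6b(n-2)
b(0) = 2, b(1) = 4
Characteristic equation: x² + 2x - 6 = 0.
Discriminant Δ = (-2)² + 4·(6) = 28.
Roots r₁,₂ = (-2 ± √28)/2, so r₁ = -1 + \sqrt{7}, r₂ = - \sqrt{7} - 1.
General solution: b(n) = A·r₁^n + B·r₂^n.
From the initial conditions, A + B = 2 and r₁A + r₂B = 4.
Since r₁ - r₂ = √28: A = (4 - (2)r₂)/√28 = 1 + \frac{3 \sqrt{7}}{7}, and B = 2 - A = 1 - \frac{3 \sqrt{7}}{7}.
So b(n) = \left(1 + \frac{3 \sqrt{7}}{7}\right)\left(-1 + \sqrt{7}\right)^n + \left(1 - \frac{3 \sqrt{7}}{7}\right)\left(- \sqrt{7} - 1\right)^n.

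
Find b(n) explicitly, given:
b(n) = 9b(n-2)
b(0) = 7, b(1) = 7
Characteristic equation: x² - 9 = 0, which factors as (x - (3))(x - (-3)) = 0.
Roots r₁ = 3, r₂ = -3 (distinct).
General solution: b(n) = A·(3)^n + B·(-3)^n.
From b(0) = 7: A + B = 7.
From b(1) = 7: 3A - 3B = 7.
Solving: A = \frac{14}{3}, B = \frac{7}{3}.
So b(n) = \frac{7 \left(-3\right)^{n}}{3} + \frac{14 \cdot 3^{n}}{3}.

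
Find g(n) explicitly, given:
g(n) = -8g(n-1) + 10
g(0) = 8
First-order linear non-homogeneous.
Homogeneous solution: g_h(n) = A·(-8)^n.
Try constant particular solution g_p = K: K = -8K + 10 ⇒ K = \frac{10}{9}.
General: g(n) = A·(-8)^n + \frac{10}{9}.
Apply g(0) = 8: A + \frac{10}{9} = 8 ⇒ A = \frac{62}{9}.
So g(n) = \frac{62 \left(-8\right)^{n}}{9} + \frac{10}{9}.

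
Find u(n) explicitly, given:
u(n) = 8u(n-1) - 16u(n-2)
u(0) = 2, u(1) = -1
Characteristic equation: x² - 8x + 16 = 0, which is (x - (4))².
Repeated root r = 4.
General solution: u(n) = (A + Bn)·(4)^n.
From u(0) = 2: A = 2.
From u(1) = -1: (A + B)·(4) = -1 ⇒ B = - \frac{9}{4}.
So u(n) = \left(2 - \frac{9 n}{4}\right) \cdot (4)^n.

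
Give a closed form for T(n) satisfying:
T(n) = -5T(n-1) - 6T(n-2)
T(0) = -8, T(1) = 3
Characteristic equation: x² + 5x + 6 = 0, which factors as (x - (-2))(x - (-3)) = 0.
Roots r₁ = -2, r₂ = -3 (distinct).
General solution: T(n) = A·(-2)^n + B·(-3)^n.
From T(0) = -8: A + B = -8.
From T(1) = 3: -2A - 3B = 3.
Solving: A = -21, B = 13.
So T(n) = - 21 \left(-2\right)^{n} + 13 \left(-3\right)^{n}.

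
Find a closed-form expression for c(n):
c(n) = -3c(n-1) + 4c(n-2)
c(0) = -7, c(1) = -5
Characteristic equation: x² + 3x - 4 = 0, which factors as (x - (1))(x - (-4)) = 0.
Roots r₁ = 1, r₂ = -4 (distinct).
General solution: c(n) = A·(1)^n + B·(-4)^n.
From c(0) = -7: A + B = -7.
From c(1) = -5: A - 4B = -5.
Solving: A = - \frac{33}{5}, B = - \frac{2}{5}.
So c(n) = - \frac{2 \left(-4\right)^{n}}{5} - \frac{33}{5}.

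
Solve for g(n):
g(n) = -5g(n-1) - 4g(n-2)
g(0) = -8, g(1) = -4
Characteristic equation: x² + 5x + 4 = 0, which factors as (x - (-1))(x - (-4)) = 0.
Roots r₁ = -1, r₂ = -4 (distinct).
General solution: g(n) = A·(-1)^n + B·(-4)^n.
From g(0) = -8: A + B = -8.
From g(1) = -4: -A - 4B = -4.
Solving: A = -12, B = 4.
So g(n) = - 12 \left(-1\right)^{n} + 4 \left(-4\right)^{n}.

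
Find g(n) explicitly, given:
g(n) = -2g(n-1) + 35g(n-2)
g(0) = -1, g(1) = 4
Characteristic equation: x² + 2x - 35 = 0, which factors as (x - (5))(x - (-7)) = 0.
Roots r₁ = 5, r₂ = -7 (distinct).
General solution: g(n) = A·(5)^n + B·(-7)^n.
From g(0) = -1: A + B = -1.
From g(1) = 4: 5A - 7B = 4.
Solving: A = - \frac{1}{4}, B = - \frac{3}{4}.
So g(n) = - \frac{3 \left(-7\right)^{n}}{4} - \frac{5^{n}}{4}.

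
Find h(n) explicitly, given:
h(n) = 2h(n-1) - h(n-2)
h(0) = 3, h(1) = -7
Characteristic equation: x² - 2x + 1 = 0, which is (x - (1))².
Repeated root r = 1.
General solution: h(n) = (A + Bn)·(1)^n.
From h(0) = 3: A = 3.
From h(1) = -7: (A + B)·(1) = -7 ⇒ B = -10.
So h(n) = \left(3 - 10 n\right) \cdot (1)^n.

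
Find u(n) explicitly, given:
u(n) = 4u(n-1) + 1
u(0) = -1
First-order linear non-homogeneous.
Homogeneous solution: u_h(n) = A·(4)^n.
Try constant particular solution u_p = K: K = 4K + 1 ⇒ K = - \frac{1}{3}.
General: u(n) = A·(4)^n - \frac{1}{3}.
Apply u(0) = -1: A - \frac{1}{3} = -1 ⇒ A = - \frac{2}{3}.
So u(n) = - \frac{2 \cdot 4^{n}}{3} - \frac{1}{3}.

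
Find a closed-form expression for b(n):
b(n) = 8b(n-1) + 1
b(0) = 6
First-order linear non-homogeneous.
Homogeneous solution: b_h(n) = A·(8)^n.
Try constant particular solution b_p = K: K = 8K + 1 ⇒ K = - \frac{1}{7}.
General: b(n) = A·(8)^n - \frac{1}{7}.
Apply b(0) = 6: A - \frac{1}{7} = 6 ⇒ A = \frac{43}{7}.
So b(n) = \frac{43 \cdot 8^{n}}{7} - \frac{1}{7}.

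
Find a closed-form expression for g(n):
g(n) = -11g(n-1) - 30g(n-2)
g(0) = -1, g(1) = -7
Characteristic equation: x² + 11x + 30 = 0, which factors as (x - (-6))(x - (-5)) = 0.
Roots r₁ = -6, r₂ = -5 (distinct).
General solution: g(n) = A·(-6)^n + B·(-5)^n.
From g(0) = -1: A + B = -1.
From g(1) = -7: -6A - 5B = -7.
Solving: A = 12, B = -13.
So g(n) = - 13 \left(-5\right)^{n} + 12 \left(-6\right)^{n}.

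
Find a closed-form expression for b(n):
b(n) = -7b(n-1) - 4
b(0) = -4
First-order linear non-homogeneous.
Homogeneous solution: b_h(n) = A·(-7)^n.
Try constant particular solution b_p = K: K = -7K - 4 ⇒ K = - \frac{1}{2}.
General: b(n) = A·(-7)^n - \frac{1}{2}.
Apply b(0) = -4: A - \frac{1}{2} = -4 ⇒ A = - \frac{7}{2}.
So b(n) = - \frac{7 \left(-7\right)^{n}}{2} - \frac{1}{2}.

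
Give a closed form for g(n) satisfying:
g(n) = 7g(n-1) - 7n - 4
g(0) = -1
First-order linear with linear forcing.
Homogeneous solution: g_h(n) = A·(7)^n.
Try particular g_p(n) = pn + q. Substituting:
  pn + q = 7(p(n-1) + q) - 7n - 4.
Matching the n-coefficient: p = 7p - 7 ⇒ p = \frac{7}{6}.
Matching constants: q = -7p + 7q - 4 ⇒ q = \frac{73}{36}.
General: g(n) = A·(7)^n + \frac{7 n}{6} + \frac{73}{36}.
Apply g(0) = -1: A + \frac{73}{36} = -1 ⇒ A = - \frac{109}{36}.
So g(n) = - \frac{109 \cdot 7^{n}}{36} + \frac{7 n}{6} + \frac{73}{36}.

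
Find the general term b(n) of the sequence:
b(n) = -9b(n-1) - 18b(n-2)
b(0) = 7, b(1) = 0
Characteristic equation: x² + 9x + 18 = 0, which factors as (x - (-6))(x - (-3)) = 0.
Roots r₁ = -6, r₂ = -3 (distinct).
General solution: b(n) = A·(-6)^n + B·(-3)^n.
From b(0) = 7: A + B = 7.
From b(1) = 0: -6A - 3B = 0.
Solving: A = -7, B = 14.
So b(n) = 14 \left(-3\right)^{n} - 7 \left(-6\right)^{n}.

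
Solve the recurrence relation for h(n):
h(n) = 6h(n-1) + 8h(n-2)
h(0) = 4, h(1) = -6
Characteristic equation: x² - 6x - 8 = 0.
Discriminant Δ = (6)² + 4·(8) = 68.
Roots r₁,₂ = (6 ± √68)/2, so r₁ = 3 + \sqrt{17}, r₂ = 3 - \sqrt{17}.
General solution: h(n) = A·r₁^n + B·r₂^n.
From the initial conditions, A + B = 4 and r₁A + r₂B = -6.
Since r₁ - r₂ = √68: A = (-6 - (4)r₂)/√68 = 2 - \frac{9 \sqrt{17}}{17}, and B = 4 - A = 2 + \frac{9 \sqrt{17}}{17}.
So h(n) = \left(2 - \frac{9 \sqrt{17}}{17}\right)\left(3 + \sqrt{17}\right)^n + \left(2 + \frac{9 \sqrt{17}}{17}\right)\left(3 - \sqrt{17}\right)^n.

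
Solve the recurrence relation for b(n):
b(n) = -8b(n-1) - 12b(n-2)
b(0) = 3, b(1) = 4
Characteristic equation: x² + 8x + 12 = 0, which factors as (x - (-2))(x - (-6)) = 0.
Roots r₁ = -2, r₂ = -6 (distinct).
General solution: b(n) = A·(-2)^n + B·(-6)^n.
From b(0) = 3: A + B = 3.
From b(1) = 4: -2A - 6B = 4.
Solving: A = \frac{11}{2}, B = - \frac{5}{2}.
So b(n) = \frac{11 \left(-2\right)^{n}}{2} - \frac{5 \left(-6\right)^{n}}{2}.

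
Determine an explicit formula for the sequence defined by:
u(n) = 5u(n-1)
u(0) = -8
This is a homogeneous first-order recurrence with ratio 5.
By induction u(n) = u(0) · (5)^n = - 8 \cdot 5^{n}.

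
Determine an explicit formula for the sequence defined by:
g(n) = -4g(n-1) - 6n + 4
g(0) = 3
First-order linear with linear forcing.
Homogeneous solution: g_h(n) = A·(-4)^n.
Try particular g_p(n) = pn + q. Substituting:
  pn + q = -4(p(n-1) + q) - 6n + 4.
Matching the n-coefficient: p = -4p - 6 ⇒ p = - \frac{6}{5}.
Matching constants: q = 4p - 4q + 4 ⇒ q = - \frac{4}{25}.
General: g(n) = A·(-4)^n - \frac{6 n}{5} - \frac{4}{25}.
Apply g(0) = 3: A - \frac{4}{25} = 3 ⇒ A = \frac{79}{25}.
So g(n) = \frac{79 \left(-4\right)^{n}}{25} - \frac{6 n}{5} - \frac{4}{25}.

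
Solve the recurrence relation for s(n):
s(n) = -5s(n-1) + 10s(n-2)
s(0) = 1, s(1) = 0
Characteristic equation: x² + 5x - 10 = 0.
Discriminant Δ = (-5)² + 4·(10) = 65.
Roots r₁,₂ = (-5 ± √65)/2, so r₁ = - \frac{5}{2} + \frac{\sqrt{65}}{2}, r₂ = - \frac{\sqrt{65}}{2} - \frac{5}{2}.
General solution: s(n) = A·r₁^n + B·r₂^n.
From the initial conditions, A + B = 1 and r₁A + r₂B = 0.
Since r₁ - r₂ = √65: A = (0 - (1)r₂)/√65 = \frac{\sqrt{65}}{26} + \frac{1}{2}, and B = 1 - A = \frac{1}{2} - \frac{\sqrt{65}}{26}.
So s(n) = \left(\frac{\sqrt{65}}{26} + \frac{1}{2}\right)\left(- \frac{5}{2} + \frac{\sqrt{65}}{2}\right)^n + \left(\frac{1}{2} - \frac{\sqrt{65}}{26}\right)\left(- \frac{\sqrt{65}}{2} - \frac{5}{2}\right)^n.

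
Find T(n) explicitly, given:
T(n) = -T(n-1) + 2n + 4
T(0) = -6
First-order linear with linear forcing.
Homogeneous solution: T_h(n) = A·(-1)^n.
Try particular T_p(n) = pn + q. Substituting:
  pn + q = -(p(n-1) + q) + 2n + 4.
Matching the n-coefficient: p = -p + 2 ⇒ p = 1.
Matching constants: q = p - q + 4 ⇒ q = \frac{5}{2}.
General: T(n) = A·(-1)^n + n + \frac{5}{2}.
Apply T(0) = -6: A + \frac{5}{2} = -6 ⇒ A = - \frac{17}{2}.
So T(n) = - \frac{17 \left(-1\right)^{n}}{2} + n + \frac{5}{2}.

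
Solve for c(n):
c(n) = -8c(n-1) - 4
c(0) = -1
First-order linear non-homogeneous.
Homogeneous solution: c_h(n) = A·(-8)^n.
Try constant particular solution c_p = K: K = -8K - 4 ⇒ K = - \frac{4}{9}.
General: c(n) = A·(-8)^n - \frac{4}{9}.
Apply c(0) = -1: A - \frac{4}{9} = -1 ⇒ A = - \frac{5}{9}.
So c(n) = - \frac{5 \left(-8\right)^{n}}{9} - \frac{4}{9}.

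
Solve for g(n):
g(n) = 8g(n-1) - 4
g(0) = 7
First-order linear non-homogeneous.
Homogeneous solution: g_h(n) = A·(8)^n.
Try constant particular solution g_p = K: K = 8K - 4 ⇒ K = \frac{4}{7}.
General: g(n) = A·(8)^n + \frac{4}{7}.
Apply g(0) = 7: A + \frac{4}{7} = 7 ⇒ A = \frac{45}{7}.
So g(n) = \frac{45 \cdot 8^{n}}{7} + \frac{4}{7}.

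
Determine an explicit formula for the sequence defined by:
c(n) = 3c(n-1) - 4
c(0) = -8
First-order linear non-homogeneous.
Homogeneous solution: c_h(n) = A·(3)^n.
Try constant particular solution c_p = K: K = 3K - 4 ⇒ K = 2.
General: c(n) = A·(3)^n + 2.
Apply c(0) = -8: A + 2 = -8 ⇒ A = -10.
So c(n) = 2 - 10 \cdot 3^{n}.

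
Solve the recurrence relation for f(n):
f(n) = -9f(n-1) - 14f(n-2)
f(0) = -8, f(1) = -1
Characteristic equation: x² + 9x + 14 = 0, which factors as (x - (-2))(x - (-7)) = 0.
Roots r₁ = -2, r₂ = -7 (distinct).
General solution: f(n) = A·(-2)^n + B·(-7)^n.
From f(0) = -8: A + B = -8.
From f(1) = -1: -2A - 7B = -1.
Solving: A = - \frac{57}{5}, B = \frac{17}{5}.
So f(n) = - \frac{57 \left(-2\right)^{n}}{5} + \frac{17 \left(-7\right)^{n}}{5}.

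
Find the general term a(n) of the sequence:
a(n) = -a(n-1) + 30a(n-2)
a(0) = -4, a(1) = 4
Characteristic equation: x² + x - 30 = 0, which factors as (x - (5))(x - (-6)) = 0.
Roots r₁ = 5, r₂ = -6 (distinct).
General solution: a(n) = A·(5)^n + B·(-6)^n.
From a(0) = -4: A + B = -4.
From a(1) = 4: 5A - 6B = 4.
Solving: A = - \frac{20}{11}, B = - \frac{24}{11}.
So a(n) = - \frac{24 \left(-6\right)^{n}}{11} - \frac{20 \cdot 5^{n}}{11}.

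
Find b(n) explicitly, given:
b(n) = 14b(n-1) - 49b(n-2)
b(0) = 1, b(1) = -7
Characteristic equation: x² - 14x + 49 = 0, which is (x - (7))².
Repeated root r = 7.
General solution: b(n) = (A + Bn)·(7)^n.
From b(0) = 1: A = 1.
From b(1) = -7: (A + B)·(7) = -7 ⇒ B = -2.
So b(n) = \left(1 - 2 n\right) \cdot (7)^n.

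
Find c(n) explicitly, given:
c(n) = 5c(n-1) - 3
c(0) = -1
First-order linear non-homogeneous.
Homogeneous solution: c_h(n) = A·(5)^n.
Try constant particular solution c_p = K: K = 5K - 3 ⇒ K = \frac{3}{4}.
General: c(n) = A·(5)^n + \frac{3}{4}.
Apply c(0) = -1: A + \frac{3}{4} = -1 ⇒ A = - \frac{7}{4}.
So c(n) = \frac{3}{4} - \frac{7 \cdot 5^{n}}{4}.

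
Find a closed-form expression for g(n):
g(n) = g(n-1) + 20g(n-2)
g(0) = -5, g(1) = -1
Characteristic equation: x² - x - 20 = 0, which factors as (x - (5))(x - (-4)) = 0.
Roots r₁ = 5, r₂ = -4 (distinct).
General solution: g(n) = A·(5)^n + B·(-4)^n.
From g(0) = -5: A + B = -5.
From g(1) = -1: 5A - 4B = -1.
Solving: A = - \frac{7}{3}, B = - \frac{8}{3}.
So g(n) = - \frac{8 \left(-4\right)^{n}}{3} - \frac{7 \cdot 5^{n}}{3}.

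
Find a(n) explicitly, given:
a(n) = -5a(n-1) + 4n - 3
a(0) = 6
First-order linear with linear forcing.
Homogeneous solution: a_h(n) = A·(-5)^n.
Try particular a_p(n) = pn + q. Substituting:
  pn + q = -5(p(n-1) + q) + 4n - 3.
Matching the n-coefficient: p = -5p + 4 ⇒ p = \frac{2}{3}.
Matching constants: q = 5p - 5q - 3 ⇒ q = \frac{1}{18}.
General: a(n) = A·(-5)^n + \frac{2 n}{3} + \frac{1}{18}.
Apply a(0) = 6: A + \frac{1}{18} = 6 ⇒ A = \frac{107}{18}.
So a(n) = \frac{107 \left(-5\right)^{n}}{18} + \frac{2 n}{3} + \frac{1}{18}.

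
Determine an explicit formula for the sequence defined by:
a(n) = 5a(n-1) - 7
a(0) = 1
First-order linear non-homogeneous.
Homogeneous solution: a_h(n) = A·(5)^n.
Try constant particular solution a_p = K: K = 5K - 7 ⇒ K = \frac{7}{4}.
General: a(n) = A·(5)^n + \frac{7}{4}.
Apply a(0) = 1: A + \frac{7}{4} = 1 ⇒ A = - \frac{3}{4}.
So a(n) = \frac{7}{4} - \frac{3 \cdot 5^{n}}{4}.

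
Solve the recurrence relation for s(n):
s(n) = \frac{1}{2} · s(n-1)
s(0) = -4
Pure geometric recurrence with ratio \frac{1}{2}.
By induction s(n) = s(0) · (\frac{1}{2})^n = - 4 \cdot 2^{- n}.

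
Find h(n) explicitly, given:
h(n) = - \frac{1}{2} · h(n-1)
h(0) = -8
Pure geometric recurrence with ratio - \frac{1}{2}.
By induction h(n) = h(0) · (- \frac{1}{2})^n = - 8 \left(- \frac{1}{2}\right)^{n}.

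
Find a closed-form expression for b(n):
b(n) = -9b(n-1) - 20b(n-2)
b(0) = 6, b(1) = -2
Characteristic equation: x² + 9x + 20 = 0, which factors as (x - (-5))(x - (-4)) = 0.
Roots r₁ = -5, r₂ = -4 (distinct).
General solution: b(n) = A·(-5)^n + B·(-4)^n.
From b(0) = 6: A + B = 6.
From b(1) = -2: -5A - 4B = -2.
Solving: A = -22, B = 28.
So b(n) = 28 \left(-4\right)^{n} - 22 \left(-5\right)^{n}.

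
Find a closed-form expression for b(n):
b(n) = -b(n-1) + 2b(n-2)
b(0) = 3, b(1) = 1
Characteristic equation: x² + x - 2 = 0, which factors as (x - (-2))(x - (1)) = 0.
Roots r₁ = -2, r₂ = 1 (distinct).
General solution: b(n) = A·(-2)^n + B·(1)^n.
From b(0) = 3: A + B = 3.
From b(1) = 1: -2A + B = 1.
Solving: A = \frac{2}{3}, B = \frac{7}{3}.
So b(n) = \frac{2 \left(-2\right)^{n}}{3} + \frac{7}{3}.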